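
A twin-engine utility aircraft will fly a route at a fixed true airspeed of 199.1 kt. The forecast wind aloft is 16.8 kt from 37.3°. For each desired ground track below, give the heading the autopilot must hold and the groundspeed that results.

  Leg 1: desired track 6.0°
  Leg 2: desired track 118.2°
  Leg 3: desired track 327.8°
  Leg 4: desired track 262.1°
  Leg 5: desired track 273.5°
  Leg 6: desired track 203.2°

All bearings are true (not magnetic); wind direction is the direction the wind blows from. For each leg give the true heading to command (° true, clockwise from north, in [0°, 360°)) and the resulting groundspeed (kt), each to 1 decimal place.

Leg 1: heading=8.5°, groundspeed=184.6 kt
Leg 2: heading=113.4°, groundspeed=195.8 kt
Leg 3: heading=332.3°, groundspeed=192.6 kt
Leg 4: heading=265.5°, groundspeed=210.7 kt
Leg 5: heading=277.5°, groundspeed=208.0 kt
Leg 6: heading=202.0°, groundspeed=215.4 kt

Leg 1: desired track 6.0°; wind correction +2.5° → command heading 8.5°, groundspeed 184.6 kt
Leg 2: desired track 118.2°; wind correction -4.8° → command heading 113.4°, groundspeed 195.8 kt
Leg 3: desired track 327.8°; wind correction +4.5° → command heading 332.3°, groundspeed 192.6 kt
Leg 4: desired track 262.1°; wind correction +3.4° → command heading 265.5°, groundspeed 210.7 kt
Leg 5: desired track 273.5°; wind correction +4.0° → command heading 277.5°, groundspeed 208.0 kt
Leg 6: desired track 203.2°; wind correction -1.2° → command heading 202.0°, groundspeed 215.4 kt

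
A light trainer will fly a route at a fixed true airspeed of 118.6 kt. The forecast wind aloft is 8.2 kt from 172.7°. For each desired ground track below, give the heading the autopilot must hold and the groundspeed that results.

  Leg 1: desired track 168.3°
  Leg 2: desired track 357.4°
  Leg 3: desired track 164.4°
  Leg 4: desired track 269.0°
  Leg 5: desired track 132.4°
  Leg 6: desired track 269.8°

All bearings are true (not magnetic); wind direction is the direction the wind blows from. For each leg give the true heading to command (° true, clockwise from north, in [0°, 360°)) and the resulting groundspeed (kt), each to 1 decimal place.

Leg 1: desired track 168.3°; wind correction +0.3° → command heading 168.6°, groundspeed 110.4 kt
Leg 2: desired track 357.4°; wind correction +0.3° → command heading 357.7°, groundspeed 126.8 kt
Leg 3: desired track 164.4°; wind correction +0.6° → command heading 165.0°, groundspeed 110.5 kt
Leg 4: desired track 269.0°; wind correction -3.9° → command heading 265.1°, groundspeed 119.2 kt
Leg 5: desired track 132.4°; wind correction +2.6° → command heading 135.0°, groundspeed 112.2 kt
Leg 6: desired track 269.8°; wind correction -3.9° → command heading 265.9°, groundspeed 119.3 kt

Leg 1: heading=168.6°, groundspeed=110.4 kt
Leg 2: heading=357.7°, groundspeed=126.8 kt
Leg 3: heading=165.0°, groundspeed=110.5 kt
Leg 4: heading=265.1°, groundspeed=119.2 kt
Leg 5: heading=135.0°, groundspeed=112.2 kt
Leg 6: heading=265.9°, groundspeed=119.3 kt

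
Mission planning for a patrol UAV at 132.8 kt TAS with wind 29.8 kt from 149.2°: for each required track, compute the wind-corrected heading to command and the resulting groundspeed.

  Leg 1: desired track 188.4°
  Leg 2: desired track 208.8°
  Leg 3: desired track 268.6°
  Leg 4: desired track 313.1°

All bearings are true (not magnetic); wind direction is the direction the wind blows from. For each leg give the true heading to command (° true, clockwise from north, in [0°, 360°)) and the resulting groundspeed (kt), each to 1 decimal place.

Leg 1: desired track 188.4°; wind correction -8.2° → command heading 180.2°, groundspeed 108.4 kt
Leg 2: desired track 208.8°; wind correction -11.2° → command heading 197.6°, groundspeed 115.2 kt
Leg 3: desired track 268.6°; wind correction -11.3° → command heading 257.3°, groundspeed 144.9 kt
Leg 4: desired track 313.1°; wind correction -3.6° → command heading 309.5°, groundspeed 161.2 kt

Leg 1: heading=180.2°, groundspeed=108.4 kt
Leg 2: heading=197.6°, groundspeed=115.2 kt
Leg 3: heading=257.3°, groundspeed=144.9 kt
Leg 4: heading=309.5°, groundspeed=161.2 kt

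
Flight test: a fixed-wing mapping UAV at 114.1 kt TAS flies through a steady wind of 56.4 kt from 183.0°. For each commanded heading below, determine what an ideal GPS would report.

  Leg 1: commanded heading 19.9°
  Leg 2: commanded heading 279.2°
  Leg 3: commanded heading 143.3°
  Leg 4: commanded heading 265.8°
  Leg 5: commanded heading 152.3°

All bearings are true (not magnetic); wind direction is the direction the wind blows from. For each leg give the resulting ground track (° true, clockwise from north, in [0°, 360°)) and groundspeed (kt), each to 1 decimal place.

Leg 1: track=14.3°, groundspeed=168.9 kt
Leg 2: track=304.2°, groundspeed=132.6 kt
Leg 3: track=116.3°, groundspeed=79.4 kt
Leg 4: track=293.4°, groundspeed=120.8 kt
Leg 5: track=128.6°, groundspeed=71.6 kt

Leg 1: heading 19.9°; drift -5.6° → track 14.3°, groundspeed 168.9 kt
Leg 2: heading 279.2°; drift +25.0° → track 304.2°, groundspeed 132.6 kt
Leg 3: heading 143.3°; drift -27.0° → track 116.3°, groundspeed 79.4 kt
Leg 4: heading 265.8°; drift +27.6° → track 293.4°, groundspeed 120.8 kt
Leg 5: heading 152.3°; drift -23.7° → track 128.6°, groundspeed 71.6 kt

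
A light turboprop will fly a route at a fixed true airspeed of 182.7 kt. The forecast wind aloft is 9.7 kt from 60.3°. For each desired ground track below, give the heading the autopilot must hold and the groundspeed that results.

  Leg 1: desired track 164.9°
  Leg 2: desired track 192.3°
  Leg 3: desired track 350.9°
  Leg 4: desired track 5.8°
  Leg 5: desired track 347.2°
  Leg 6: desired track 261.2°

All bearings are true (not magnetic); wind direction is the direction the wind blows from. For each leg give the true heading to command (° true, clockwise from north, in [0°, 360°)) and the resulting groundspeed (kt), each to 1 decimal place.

Leg 1: heading=162.0°, groundspeed=184.9 kt
Leg 2: heading=190.0°, groundspeed=189.0 kt
Leg 3: heading=353.7°, groundspeed=179.1 kt
Leg 4: heading=8.3°, groundspeed=176.9 kt
Leg 5: heading=350.1°, groundspeed=179.6 kt
Leg 6: heading=262.3°, groundspeed=191.7 kt

Leg 1: desired track 164.9°; wind correction -2.9° → command heading 162.0°, groundspeed 184.9 kt
Leg 2: desired track 192.3°; wind correction -2.3° → command heading 190.0°, groundspeed 189.0 kt
Leg 3: desired track 350.9°; wind correction +2.8° → command heading 353.7°, groundspeed 179.1 kt
Leg 4: desired track 5.8°; wind correction +2.5° → command heading 8.3°, groundspeed 176.9 kt
Leg 5: desired track 347.2°; wind correction +2.9° → command heading 350.1°, groundspeed 179.6 kt
Leg 6: desired track 261.2°; wind correction +1.1° → command heading 262.3°, groundspeed 191.7 kt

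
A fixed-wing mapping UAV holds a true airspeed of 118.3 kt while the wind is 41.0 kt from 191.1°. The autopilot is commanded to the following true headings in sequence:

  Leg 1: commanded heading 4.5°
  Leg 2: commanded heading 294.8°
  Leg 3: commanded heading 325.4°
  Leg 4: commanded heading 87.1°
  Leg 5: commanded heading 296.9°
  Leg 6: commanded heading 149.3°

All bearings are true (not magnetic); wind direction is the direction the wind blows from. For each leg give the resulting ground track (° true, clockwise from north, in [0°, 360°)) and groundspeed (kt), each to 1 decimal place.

Leg 1: heading 4.5°; drift +1.7° → track 6.2°, groundspeed 159.1 kt
Leg 2: heading 294.8°; drift +17.3° → track 312.1°, groundspeed 134.1 kt
Leg 3: heading 325.4°; drift +11.3° → track 336.7°, groundspeed 149.8 kt
Leg 4: heading 87.1°; drift -17.2° → track 69.9°, groundspeed 134.2 kt
Leg 5: heading 296.9°; drift +16.9° → track 313.8°, groundspeed 135.3 kt
Leg 6: heading 149.3°; drift -17.3° → track 132.0°, groundspeed 91.9 kt

Leg 1: track=6.2°, groundspeed=159.1 kt
Leg 2: track=312.1°, groundspeed=134.1 kt
Leg 3: track=336.7°, groundspeed=149.8 kt
Leg 4: track=69.9°, groundspeed=134.2 kt
Leg 5: track=313.8°, groundspeed=135.3 kt
Leg 6: track=132.0°, groundspeed=91.9 kt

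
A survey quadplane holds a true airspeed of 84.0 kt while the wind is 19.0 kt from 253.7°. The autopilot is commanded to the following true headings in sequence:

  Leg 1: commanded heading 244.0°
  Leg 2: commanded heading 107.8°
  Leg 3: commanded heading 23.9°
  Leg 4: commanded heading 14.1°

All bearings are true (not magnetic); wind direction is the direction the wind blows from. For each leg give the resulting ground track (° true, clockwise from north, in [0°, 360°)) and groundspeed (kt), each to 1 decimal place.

Leg 1: heading 244.0°; drift -2.8° → track 241.2°, groundspeed 65.4 kt
Leg 2: heading 107.8°; drift -6.1° → track 101.7°, groundspeed 100.3 kt
Leg 3: heading 23.9°; drift +8.6° → track 32.5°, groundspeed 97.4 kt
Leg 4: heading 14.1°; drift +9.9° → track 24.0°, groundspeed 95.0 kt

Leg 1: track=241.2°, groundspeed=65.4 kt
Leg 2: track=101.7°, groundspeed=100.3 kt
Leg 3: track=32.5°, groundspeed=97.4 kt
Leg 4: track=24.0°, groundspeed=95.0 kt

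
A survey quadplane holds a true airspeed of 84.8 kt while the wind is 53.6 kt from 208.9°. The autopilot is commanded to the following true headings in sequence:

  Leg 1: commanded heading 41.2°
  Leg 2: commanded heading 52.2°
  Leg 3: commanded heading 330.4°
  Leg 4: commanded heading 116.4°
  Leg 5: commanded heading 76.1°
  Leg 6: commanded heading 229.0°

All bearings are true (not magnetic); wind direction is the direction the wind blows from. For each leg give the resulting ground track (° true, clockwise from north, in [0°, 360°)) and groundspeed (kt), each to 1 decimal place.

Leg 1: heading 41.2°; drift -4.8° → track 36.4°, groundspeed 137.6 kt
Leg 2: heading 52.2°; drift -9.0° → track 43.2°, groundspeed 135.7 kt
Leg 3: heading 330.4°; drift +22.1° → track 352.5°, groundspeed 121.7 kt
Leg 4: heading 116.4°; drift -31.6° → track 84.8°, groundspeed 102.3 kt
Leg 5: heading 76.1°; drift -18.0° → track 58.1°, groundspeed 127.4 kt
Leg 6: heading 229.0°; drift +28.1° → track 257.1°, groundspeed 39.1 kt

Leg 1: track=36.4°, groundspeed=137.6 kt
Leg 2: track=43.2°, groundspeed=135.7 kt
Leg 3: track=352.5°, groundspeed=121.7 kt
Leg 4: track=84.8°, groundspeed=102.3 kt
Leg 5: track=58.1°, groundspeed=127.4 kt
Leg 6: track=257.1°, groundspeed=39.1 kt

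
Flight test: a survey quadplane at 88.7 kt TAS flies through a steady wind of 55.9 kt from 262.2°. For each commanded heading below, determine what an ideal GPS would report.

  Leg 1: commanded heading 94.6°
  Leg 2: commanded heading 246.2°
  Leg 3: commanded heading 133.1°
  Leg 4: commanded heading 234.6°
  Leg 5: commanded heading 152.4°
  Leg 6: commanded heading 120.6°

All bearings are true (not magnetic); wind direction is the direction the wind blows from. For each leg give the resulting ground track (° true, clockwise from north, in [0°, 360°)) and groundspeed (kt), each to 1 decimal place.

Leg 1: heading 94.6°; drift -4.8° → track 89.8°, groundspeed 143.8 kt
Leg 2: heading 246.2°; drift -23.8° → track 222.4°, groundspeed 38.2 kt
Leg 3: heading 133.1°; drift -19.3° → track 113.8°, groundspeed 131.3 kt
Leg 4: heading 234.6°; drift -33.5° → track 201.1°, groundspeed 47.0 kt
Leg 5: heading 152.4°; drift -26.0° → track 126.4°, groundspeed 119.8 kt
Leg 6: heading 120.6°; drift -14.7° → track 105.9°, groundspeed 137.0 kt

Leg 1: track=89.8°, groundspeed=143.8 kt
Leg 2: track=222.4°, groundspeed=38.2 kt
Leg 3: track=113.8°, groundspeed=131.3 kt
Leg 4: track=201.1°, groundspeed=47.0 kt
Leg 5: track=126.4°, groundspeed=119.8 kt
Leg 6: track=105.9°, groundspeed=137.0 kt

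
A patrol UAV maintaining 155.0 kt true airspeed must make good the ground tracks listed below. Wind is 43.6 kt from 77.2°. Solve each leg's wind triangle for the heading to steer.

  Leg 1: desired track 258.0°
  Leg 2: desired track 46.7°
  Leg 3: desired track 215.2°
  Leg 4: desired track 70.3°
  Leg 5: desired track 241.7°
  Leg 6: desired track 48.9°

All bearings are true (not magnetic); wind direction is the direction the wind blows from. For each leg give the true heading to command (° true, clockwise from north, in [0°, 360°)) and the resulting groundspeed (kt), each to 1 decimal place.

Leg 1: desired track 258.0°; wind correction +0.2° → command heading 258.2°, groundspeed 198.6 kt
Leg 2: desired track 46.7°; wind correction +8.2° → command heading 54.9°, groundspeed 115.8 kt
Leg 3: desired track 215.2°; wind correction -10.8° → command heading 204.4°, groundspeed 184.6 kt
Leg 4: desired track 70.3°; wind correction +1.9° → command heading 72.2°, groundspeed 111.6 kt
Leg 5: desired track 241.7°; wind correction -4.3° → command heading 237.4°, groundspeed 196.6 kt
Leg 6: desired track 48.9°; wind correction +7.7° → command heading 56.6°, groundspeed 115.2 kt

Leg 1: heading=258.2°, groundspeed=198.6 kt
Leg 2: heading=54.9°, groundspeed=115.8 kt
Leg 3: heading=204.4°, groundspeed=184.6 kt
Leg 4: heading=72.2°, groundspeed=111.6 kt
Leg 5: heading=237.4°, groundspeed=196.6 kt
Leg 6: heading=56.6°, groundspeed=115.2 kt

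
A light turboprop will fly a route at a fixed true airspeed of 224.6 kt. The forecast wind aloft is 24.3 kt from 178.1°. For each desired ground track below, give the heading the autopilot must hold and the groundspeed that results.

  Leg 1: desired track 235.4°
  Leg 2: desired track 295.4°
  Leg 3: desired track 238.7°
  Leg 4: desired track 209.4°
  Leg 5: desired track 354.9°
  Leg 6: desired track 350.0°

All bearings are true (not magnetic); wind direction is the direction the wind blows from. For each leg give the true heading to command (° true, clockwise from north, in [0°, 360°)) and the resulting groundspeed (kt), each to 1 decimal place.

Leg 1: heading=230.2°, groundspeed=210.5 kt
Leg 2: heading=289.9°, groundspeed=234.7 kt
Leg 3: heading=233.3°, groundspeed=211.7 kt
Leg 4: heading=206.2°, groundspeed=203.5 kt
Leg 5: heading=354.6°, groundspeed=248.9 kt
Leg 6: heading=349.1°, groundspeed=248.6 kt

Leg 1: desired track 235.4°; wind correction -5.2° → command heading 230.2°, groundspeed 210.5 kt
Leg 2: desired track 295.4°; wind correction -5.5° → command heading 289.9°, groundspeed 234.7 kt
Leg 3: desired track 238.7°; wind correction -5.4° → command heading 233.3°, groundspeed 211.7 kt
Leg 4: desired track 209.4°; wind correction -3.2° → command heading 206.2°, groundspeed 203.5 kt
Leg 5: desired track 354.9°; wind correction -0.3° → command heading 354.6°, groundspeed 248.9 kt
Leg 6: desired track 350.0°; wind correction -0.9° → command heading 349.1°, groundspeed 248.6 kt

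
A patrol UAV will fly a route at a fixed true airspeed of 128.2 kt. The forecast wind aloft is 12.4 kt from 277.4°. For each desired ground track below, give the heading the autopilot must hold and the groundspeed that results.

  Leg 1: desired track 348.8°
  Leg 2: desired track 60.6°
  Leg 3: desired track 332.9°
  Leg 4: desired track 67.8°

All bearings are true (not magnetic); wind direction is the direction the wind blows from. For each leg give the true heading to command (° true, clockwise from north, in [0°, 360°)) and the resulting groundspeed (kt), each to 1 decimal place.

Leg 1: desired track 348.8°; wind correction -5.3° → command heading 343.5°, groundspeed 123.7 kt
Leg 2: desired track 60.6°; wind correction -3.3° → command heading 57.3°, groundspeed 137.9 kt
Leg 3: desired track 332.9°; wind correction -4.6° → command heading 328.3°, groundspeed 120.8 kt
Leg 4: desired track 67.8°; wind correction -2.7° → command heading 65.1°, groundspeed 138.8 kt

Leg 1: heading=343.5°, groundspeed=123.7 kt
Leg 2: heading=57.3°, groundspeed=137.9 kt
Leg 3: heading=328.3°, groundspeed=120.8 kt
Leg 4: heading=65.1°, groundspeed=138.8 kt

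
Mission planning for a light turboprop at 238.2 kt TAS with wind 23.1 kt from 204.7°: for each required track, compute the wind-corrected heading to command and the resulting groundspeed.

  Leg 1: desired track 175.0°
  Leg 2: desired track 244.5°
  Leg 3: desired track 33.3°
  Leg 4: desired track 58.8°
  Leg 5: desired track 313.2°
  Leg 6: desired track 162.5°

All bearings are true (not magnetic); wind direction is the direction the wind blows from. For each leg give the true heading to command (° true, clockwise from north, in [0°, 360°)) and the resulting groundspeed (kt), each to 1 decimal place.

Leg 1: desired track 175.0°; wind correction +2.8° → command heading 177.8°, groundspeed 217.9 kt
Leg 2: desired track 244.5°; wind correction -3.6° → command heading 240.9°, groundspeed 220.0 kt
Leg 3: desired track 33.3°; wind correction +0.8° → command heading 34.1°, groundspeed 261.0 kt
Leg 4: desired track 58.8°; wind correction +3.1° → command heading 61.9°, groundspeed 257.0 kt
Leg 5: desired track 313.2°; wind correction -5.3° → command heading 307.9°, groundspeed 244.5 kt
Leg 6: desired track 162.5°; wind correction +3.7° → command heading 166.2°, groundspeed 220.6 kt

Leg 1: heading=177.8°, groundspeed=217.9 kt
Leg 2: heading=240.9°, groundspeed=220.0 kt
Leg 3: heading=34.1°, groundspeed=261.0 kt
Leg 4: heading=61.9°, groundspeed=257.0 kt
Leg 5: heading=307.9°, groundspeed=244.5 kt
Leg 6: heading=166.2°, groundspeed=220.6 kt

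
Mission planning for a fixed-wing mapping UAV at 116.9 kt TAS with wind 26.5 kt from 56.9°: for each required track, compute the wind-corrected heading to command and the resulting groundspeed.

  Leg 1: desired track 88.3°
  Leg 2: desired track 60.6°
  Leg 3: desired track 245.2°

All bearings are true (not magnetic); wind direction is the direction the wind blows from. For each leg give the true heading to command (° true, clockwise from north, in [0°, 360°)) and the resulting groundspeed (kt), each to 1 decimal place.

Leg 1: desired track 88.3°; wind correction -6.8° → command heading 81.5°, groundspeed 93.5 kt
Leg 2: desired track 60.6°; wind correction -0.8° → command heading 59.8°, groundspeed 90.4 kt
Leg 3: desired track 245.2°; wind correction +1.9° → command heading 247.1°, groundspeed 143.1 kt

Leg 1: heading=81.5°, groundspeed=93.5 kt
Leg 2: heading=59.8°, groundspeed=90.4 kt
Leg 3: heading=247.1°, groundspeed=143.1 kt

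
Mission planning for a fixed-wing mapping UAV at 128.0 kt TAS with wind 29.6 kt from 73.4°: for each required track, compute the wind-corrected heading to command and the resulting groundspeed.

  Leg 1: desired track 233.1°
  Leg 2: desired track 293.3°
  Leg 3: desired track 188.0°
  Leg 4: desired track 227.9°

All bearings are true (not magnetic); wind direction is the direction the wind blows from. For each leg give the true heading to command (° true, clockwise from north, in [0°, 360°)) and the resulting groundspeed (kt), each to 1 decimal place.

Leg 1: desired track 233.1°; wind correction -4.6° → command heading 228.5°, groundspeed 155.3 kt
Leg 2: desired track 293.3°; wind correction +8.5° → command heading 301.8°, groundspeed 149.3 kt
Leg 3: desired track 188.0°; wind correction -12.1° → command heading 175.9°, groundspeed 137.5 kt
Leg 4: desired track 227.9°; wind correction -5.7° → command heading 222.2°, groundspeed 154.1 kt

Leg 1: heading=228.5°, groundspeed=155.3 kt
Leg 2: heading=301.8°, groundspeed=149.3 kt
Leg 3: heading=175.9°, groundspeed=137.5 kt
Leg 4: heading=222.2°, groundspeed=154.1 kt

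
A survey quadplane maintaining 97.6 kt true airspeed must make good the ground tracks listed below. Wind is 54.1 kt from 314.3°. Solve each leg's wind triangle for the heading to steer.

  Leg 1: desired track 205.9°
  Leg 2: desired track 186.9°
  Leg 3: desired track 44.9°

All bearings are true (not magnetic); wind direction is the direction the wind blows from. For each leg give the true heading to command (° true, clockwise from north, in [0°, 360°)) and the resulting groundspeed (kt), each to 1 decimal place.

Leg 1: heading=237.6°, groundspeed=100.1 kt
Leg 2: heading=213.0°, groundspeed=120.5 kt
Leg 3: heading=11.2°, groundspeed=81.8 kt

Leg 1: desired track 205.9°; wind correction +31.7° → command heading 237.6°, groundspeed 100.1 kt
Leg 2: desired track 186.9°; wind correction +26.1° → command heading 213.0°, groundspeed 120.5 kt
Leg 3: desired track 44.9°; wind correction -33.7° → command heading 11.2°, groundspeed 81.8 kt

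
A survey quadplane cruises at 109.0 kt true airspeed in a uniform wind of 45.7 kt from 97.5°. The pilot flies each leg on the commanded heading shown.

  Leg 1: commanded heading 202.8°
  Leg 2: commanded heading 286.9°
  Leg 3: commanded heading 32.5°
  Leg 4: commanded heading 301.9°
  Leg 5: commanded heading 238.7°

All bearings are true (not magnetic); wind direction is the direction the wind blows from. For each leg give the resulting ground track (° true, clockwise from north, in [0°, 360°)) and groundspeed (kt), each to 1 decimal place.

Leg 1: heading 202.8°; drift +20.0° → track 222.8°, groundspeed 128.8 kt
Leg 2: heading 286.9°; drift -2.8° → track 284.1°, groundspeed 154.3 kt
Leg 3: heading 32.5°; drift -24.8° → track 7.7°, groundspeed 98.8 kt
Leg 4: heading 301.9°; drift -7.1° → track 294.8°, groundspeed 151.8 kt
Leg 5: heading 238.7°; drift +11.2° → track 249.9°, groundspeed 147.4 kt

Leg 1: track=222.8°, groundspeed=128.8 kt
Leg 2: track=284.1°, groundspeed=154.3 kt
Leg 3: track=7.7°, groundspeed=98.8 kt
Leg 4: track=294.8°, groundspeed=151.8 kt
Leg 5: track=249.9°, groundspeed=147.4 kt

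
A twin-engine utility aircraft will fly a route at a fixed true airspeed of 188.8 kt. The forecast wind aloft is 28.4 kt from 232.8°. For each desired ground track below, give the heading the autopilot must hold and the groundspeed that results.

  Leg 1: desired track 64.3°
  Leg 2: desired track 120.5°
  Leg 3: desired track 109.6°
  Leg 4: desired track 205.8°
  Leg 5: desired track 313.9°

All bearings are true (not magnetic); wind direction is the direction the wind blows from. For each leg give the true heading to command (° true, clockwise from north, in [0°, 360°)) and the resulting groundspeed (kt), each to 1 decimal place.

Leg 1: heading=66.0°, groundspeed=216.5 kt
Leg 2: heading=128.5°, groundspeed=197.7 kt
Leg 3: heading=116.8°, groundspeed=202.8 kt
Leg 4: heading=209.7°, groundspeed=163.1 kt
Leg 5: heading=305.4°, groundspeed=182.3 kt

Leg 1: desired track 64.3°; wind correction +1.7° → command heading 66.0°, groundspeed 216.5 kt
Leg 2: desired track 120.5°; wind correction +8.0° → command heading 128.5°, groundspeed 197.7 kt
Leg 3: desired track 109.6°; wind correction +7.2° → command heading 116.8°, groundspeed 202.8 kt
Leg 4: desired track 205.8°; wind correction +3.9° → command heading 209.7°, groundspeed 163.1 kt
Leg 5: desired track 313.9°; wind correction -8.5° → command heading 305.4°, groundspeed 182.3 kt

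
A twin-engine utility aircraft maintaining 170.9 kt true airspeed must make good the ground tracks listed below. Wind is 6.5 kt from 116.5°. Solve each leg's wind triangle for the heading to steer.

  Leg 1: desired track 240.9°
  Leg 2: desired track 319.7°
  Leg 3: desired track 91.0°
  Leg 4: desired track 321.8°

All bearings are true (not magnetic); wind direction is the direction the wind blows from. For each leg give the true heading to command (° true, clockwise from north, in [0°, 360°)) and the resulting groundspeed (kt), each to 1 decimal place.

Leg 1: heading=239.1°, groundspeed=174.5 kt
Leg 2: heading=320.6°, groundspeed=176.9 kt
Leg 3: heading=91.9°, groundspeed=165.0 kt
Leg 4: heading=322.7°, groundspeed=176.8 kt

Leg 1: desired track 240.9°; wind correction -1.8° → command heading 239.1°, groundspeed 174.5 kt
Leg 2: desired track 319.7°; wind correction +0.9° → command heading 320.6°, groundspeed 176.9 kt
Leg 3: desired track 91.0°; wind correction +0.9° → command heading 91.9°, groundspeed 165.0 kt
Leg 4: desired track 321.8°; wind correction +0.9° → command heading 322.7°, groundspeed 176.8 kt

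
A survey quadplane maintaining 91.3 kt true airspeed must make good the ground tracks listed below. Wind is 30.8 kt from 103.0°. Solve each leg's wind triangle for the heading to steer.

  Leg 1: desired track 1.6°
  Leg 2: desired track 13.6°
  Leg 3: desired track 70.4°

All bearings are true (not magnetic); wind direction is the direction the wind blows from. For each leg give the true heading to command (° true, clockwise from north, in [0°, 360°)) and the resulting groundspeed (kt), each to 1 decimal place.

Leg 1: heading=20.9°, groundspeed=92.3 kt
Leg 2: heading=33.3°, groundspeed=85.6 kt
Leg 3: heading=80.9°, groundspeed=63.8 kt

Leg 1: desired track 1.6°; wind correction +19.3° → command heading 20.9°, groundspeed 92.3 kt
Leg 2: desired track 13.6°; wind correction +19.7° → command heading 33.3°, groundspeed 85.6 kt
Leg 3: desired track 70.4°; wind correction +10.5° → command heading 80.9°, groundspeed 63.8 kt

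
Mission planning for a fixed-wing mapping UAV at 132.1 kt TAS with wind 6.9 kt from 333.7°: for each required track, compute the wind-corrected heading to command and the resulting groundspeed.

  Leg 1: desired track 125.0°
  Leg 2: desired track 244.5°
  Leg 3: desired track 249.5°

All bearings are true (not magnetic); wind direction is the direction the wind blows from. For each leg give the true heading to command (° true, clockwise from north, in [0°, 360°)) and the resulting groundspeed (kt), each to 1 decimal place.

Leg 1: desired track 125.0°; wind correction -1.4° → command heading 123.6°, groundspeed 138.1 kt
Leg 2: desired track 244.5°; wind correction +3.0° → command heading 247.5°, groundspeed 131.8 kt
Leg 3: desired track 249.5°; wind correction +3.0° → command heading 252.5°, groundspeed 131.2 kt

Leg 1: heading=123.6°, groundspeed=138.1 kt
Leg 2: heading=247.5°, groundspeed=131.8 kt
Leg 3: heading=252.5°, groundspeed=131.2 kt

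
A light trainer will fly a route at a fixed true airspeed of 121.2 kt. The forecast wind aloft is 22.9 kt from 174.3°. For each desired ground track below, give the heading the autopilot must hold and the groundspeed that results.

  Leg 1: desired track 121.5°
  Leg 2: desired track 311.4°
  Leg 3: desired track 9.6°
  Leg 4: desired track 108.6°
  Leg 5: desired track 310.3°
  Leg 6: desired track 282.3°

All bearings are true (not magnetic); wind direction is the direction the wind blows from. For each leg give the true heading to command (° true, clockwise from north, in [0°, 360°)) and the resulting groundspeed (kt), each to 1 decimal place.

Leg 1: heading=130.2°, groundspeed=106.0 kt
Leg 2: heading=304.0°, groundspeed=137.0 kt
Leg 3: heading=12.5°, groundspeed=143.1 kt
Leg 4: heading=118.5°, groundspeed=110.0 kt
Leg 5: heading=302.8°, groundspeed=136.6 kt
Leg 6: heading=271.9°, groundspeed=126.3 kt

Leg 1: desired track 121.5°; wind correction +8.7° → command heading 130.2°, groundspeed 106.0 kt
Leg 2: desired track 311.4°; wind correction -7.4° → command heading 304.0°, groundspeed 137.0 kt
Leg 3: desired track 9.6°; wind correction +2.9° → command heading 12.5°, groundspeed 143.1 kt
Leg 4: desired track 108.6°; wind correction +9.9° → command heading 118.5°, groundspeed 110.0 kt
Leg 5: desired track 310.3°; wind correction -7.5° → command heading 302.8°, groundspeed 136.6 kt
Leg 6: desired track 282.3°; wind correction -10.4° → command heading 271.9°, groundspeed 126.3 kt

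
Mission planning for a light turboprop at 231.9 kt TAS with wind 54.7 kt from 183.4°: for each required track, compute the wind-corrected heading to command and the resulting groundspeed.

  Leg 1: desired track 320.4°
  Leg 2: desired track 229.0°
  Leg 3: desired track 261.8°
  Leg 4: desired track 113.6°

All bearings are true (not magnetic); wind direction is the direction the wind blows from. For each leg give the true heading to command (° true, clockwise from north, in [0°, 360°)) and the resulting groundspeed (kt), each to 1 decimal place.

Leg 1: heading=311.1°, groundspeed=268.9 kt
Leg 2: heading=219.3°, groundspeed=190.3 kt
Leg 3: heading=248.4°, groundspeed=214.6 kt
Leg 4: heading=126.4°, groundspeed=207.3 kt

Leg 1: desired track 320.4°; wind correction -9.3° → command heading 311.1°, groundspeed 268.9 kt
Leg 2: desired track 229.0°; wind correction -9.7° → command heading 219.3°, groundspeed 190.3 kt
Leg 3: desired track 261.8°; wind correction -13.4° → command heading 248.4°, groundspeed 214.6 kt
Leg 4: desired track 113.6°; wind correction +12.8° → command heading 126.4°, groundspeed 207.3 kt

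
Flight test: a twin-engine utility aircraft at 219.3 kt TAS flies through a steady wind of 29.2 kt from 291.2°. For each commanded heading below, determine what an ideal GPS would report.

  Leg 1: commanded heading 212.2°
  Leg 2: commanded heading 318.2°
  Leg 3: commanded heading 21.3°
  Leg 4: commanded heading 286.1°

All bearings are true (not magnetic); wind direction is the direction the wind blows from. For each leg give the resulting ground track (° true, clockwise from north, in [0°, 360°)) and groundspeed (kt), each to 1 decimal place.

Leg 1: track=204.6°, groundspeed=215.6 kt
Leg 2: track=322.1°, groundspeed=193.7 kt
Leg 3: track=28.9°, groundspeed=221.3 kt
Leg 4: track=285.3°, groundspeed=190.2 kt

Leg 1: heading 212.2°; drift -7.6° → track 204.6°, groundspeed 215.6 kt
Leg 2: heading 318.2°; drift +3.9° → track 322.1°, groundspeed 193.7 kt
Leg 3: heading 21.3°; drift +7.6° → track 28.9°, groundspeed 221.3 kt
Leg 4: heading 286.1°; drift -0.8° → track 285.3°, groundspeed 190.2 kt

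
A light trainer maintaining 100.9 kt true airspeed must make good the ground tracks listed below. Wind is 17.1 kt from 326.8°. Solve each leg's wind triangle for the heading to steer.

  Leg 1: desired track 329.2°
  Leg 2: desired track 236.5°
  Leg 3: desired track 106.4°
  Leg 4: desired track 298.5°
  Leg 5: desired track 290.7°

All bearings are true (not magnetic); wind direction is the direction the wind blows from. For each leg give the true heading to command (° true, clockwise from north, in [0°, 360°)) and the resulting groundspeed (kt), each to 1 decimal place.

Leg 1: heading=328.8°, groundspeed=83.8 kt
Leg 2: heading=246.3°, groundspeed=99.5 kt
Leg 3: heading=100.1°, groundspeed=113.3 kt
Leg 4: heading=303.1°, groundspeed=85.5 kt
Leg 5: heading=296.4°, groundspeed=86.6 kt

Leg 1: desired track 329.2°; wind correction -0.4° → command heading 328.8°, groundspeed 83.8 kt
Leg 2: desired track 236.5°; wind correction +9.8° → command heading 246.3°, groundspeed 99.5 kt
Leg 3: desired track 106.4°; wind correction -6.3° → command heading 100.1°, groundspeed 113.3 kt
Leg 4: desired track 298.5°; wind correction +4.6° → command heading 303.1°, groundspeed 85.5 kt
Leg 5: desired track 290.7°; wind correction +5.7° → command heading 296.4°, groundspeed 86.6 kt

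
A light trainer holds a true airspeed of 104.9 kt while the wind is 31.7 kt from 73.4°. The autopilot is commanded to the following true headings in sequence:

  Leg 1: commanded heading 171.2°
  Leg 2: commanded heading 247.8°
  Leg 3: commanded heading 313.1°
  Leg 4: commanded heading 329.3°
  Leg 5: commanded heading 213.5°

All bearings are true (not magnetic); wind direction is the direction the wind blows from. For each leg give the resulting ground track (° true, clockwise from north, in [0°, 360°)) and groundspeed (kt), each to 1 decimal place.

Leg 1: track=187.2°, groundspeed=113.6 kt
Leg 2: track=249.1°, groundspeed=136.5 kt
Leg 3: track=300.3°, groundspeed=124.0 kt
Leg 4: track=314.0°, groundspeed=116.7 kt
Leg 5: track=222.4°, groundspeed=130.8 kt

Leg 1: heading 171.2°; drift +16.0° → track 187.2°, groundspeed 113.6 kt
Leg 2: heading 247.8°; drift +1.3° → track 249.1°, groundspeed 136.5 kt
Leg 3: heading 313.1°; drift -12.8° → track 300.3°, groundspeed 124.0 kt
Leg 4: heading 329.3°; drift -15.3° → track 314.0°, groundspeed 116.7 kt
Leg 5: heading 213.5°; drift +8.9° → track 222.4°, groundspeed 130.8 kt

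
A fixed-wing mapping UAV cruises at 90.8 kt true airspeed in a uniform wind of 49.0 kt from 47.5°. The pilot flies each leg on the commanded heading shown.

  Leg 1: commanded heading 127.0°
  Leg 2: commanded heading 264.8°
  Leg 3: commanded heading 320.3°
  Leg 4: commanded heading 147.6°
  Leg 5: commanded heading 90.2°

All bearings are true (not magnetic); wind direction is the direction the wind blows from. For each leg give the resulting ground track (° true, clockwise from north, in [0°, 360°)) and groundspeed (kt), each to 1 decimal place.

Leg 1: heading 127.0°; drift +30.5° → track 157.5°, groundspeed 95.0 kt
Leg 2: heading 264.8°; drift -12.9° → track 251.9°, groundspeed 133.1 kt
Leg 3: heading 320.3°; drift -29.0° → track 291.3°, groundspeed 101.0 kt
Leg 4: heading 147.6°; drift +25.9° → track 173.5°, groundspeed 110.5 kt
Leg 5: heading 90.2°; drift +31.2° → track 121.4°, groundspeed 64.1 kt

Leg 1: track=157.5°, groundspeed=95.0 kt
Leg 2: track=251.9°, groundspeed=133.1 kt
Leg 3: track=291.3°, groundspeed=101.0 kt
Leg 4: track=173.5°, groundspeed=110.5 kt
Leg 5: track=121.4°, groundspeed=64.1 kt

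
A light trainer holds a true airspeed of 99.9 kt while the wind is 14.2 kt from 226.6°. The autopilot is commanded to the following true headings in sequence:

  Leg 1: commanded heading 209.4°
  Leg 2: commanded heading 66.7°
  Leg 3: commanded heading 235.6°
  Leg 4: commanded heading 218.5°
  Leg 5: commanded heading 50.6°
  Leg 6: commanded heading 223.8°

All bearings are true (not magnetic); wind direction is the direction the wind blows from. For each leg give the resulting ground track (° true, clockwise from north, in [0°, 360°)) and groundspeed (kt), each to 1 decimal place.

Leg 1: track=206.6°, groundspeed=86.4 kt
Leg 2: track=64.2°, groundspeed=113.3 kt
Leg 3: track=237.1°, groundspeed=85.9 kt
Leg 4: track=217.2°, groundspeed=85.9 kt
Leg 5: track=50.1°, groundspeed=114.1 kt
Leg 6: track=223.3°, groundspeed=85.7 kt

Leg 1: heading 209.4°; drift -2.8° → track 206.6°, groundspeed 86.4 kt
Leg 2: heading 66.7°; drift -2.5° → track 64.2°, groundspeed 113.3 kt
Leg 3: heading 235.6°; drift +1.5° → track 237.1°, groundspeed 85.9 kt
Leg 4: heading 218.5°; drift -1.3° → track 217.2°, groundspeed 85.9 kt
Leg 5: heading 50.6°; drift -0.5° → track 50.1°, groundspeed 114.1 kt
Leg 6: heading 223.8°; drift -0.5° → track 223.3°, groundspeed 85.7 kt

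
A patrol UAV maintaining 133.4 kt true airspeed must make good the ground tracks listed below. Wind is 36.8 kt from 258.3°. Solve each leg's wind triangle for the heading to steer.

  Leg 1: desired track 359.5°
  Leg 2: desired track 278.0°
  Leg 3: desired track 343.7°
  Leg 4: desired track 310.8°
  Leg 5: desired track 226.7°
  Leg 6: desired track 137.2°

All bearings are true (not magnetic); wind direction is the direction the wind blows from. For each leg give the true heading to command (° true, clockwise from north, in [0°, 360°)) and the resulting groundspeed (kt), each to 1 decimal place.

Leg 1: heading=343.8°, groundspeed=135.6 kt
Leg 2: heading=272.7°, groundspeed=98.2 kt
Leg 3: heading=327.7°, groundspeed=125.3 kt
Leg 4: heading=298.2°, groundspeed=107.8 kt
Leg 5: heading=235.0°, groundspeed=100.7 kt
Leg 6: heading=150.9°, groundspeed=148.6 kt

Leg 1: desired track 359.5°; wind correction -15.7° → command heading 343.8°, groundspeed 135.6 kt
Leg 2: desired track 278.0°; wind correction -5.3° → command heading 272.7°, groundspeed 98.2 kt
Leg 3: desired track 343.7°; wind correction -16.0° → command heading 327.7°, groundspeed 125.3 kt
Leg 4: desired track 310.8°; wind correction -12.6° → command heading 298.2°, groundspeed 107.8 kt
Leg 5: desired track 226.7°; wind correction +8.3° → command heading 235.0°, groundspeed 100.7 kt
Leg 6: desired track 137.2°; wind correction +13.7° → command heading 150.9°, groundspeed 148.6 kt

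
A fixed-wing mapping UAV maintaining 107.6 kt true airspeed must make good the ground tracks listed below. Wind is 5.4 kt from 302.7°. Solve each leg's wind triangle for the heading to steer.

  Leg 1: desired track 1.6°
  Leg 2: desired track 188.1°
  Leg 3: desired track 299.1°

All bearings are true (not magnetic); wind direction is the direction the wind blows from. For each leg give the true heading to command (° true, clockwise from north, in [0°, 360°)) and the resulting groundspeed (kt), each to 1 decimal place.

Leg 1: desired track 1.6°; wind correction -2.5° → command heading 359.1°, groundspeed 104.7 kt
Leg 2: desired track 188.1°; wind correction +2.6° → command heading 190.7°, groundspeed 109.7 kt
Leg 3: desired track 299.1°; wind correction +0.2° → command heading 299.3°, groundspeed 102.2 kt

Leg 1: heading=359.1°, groundspeed=104.7 kt
Leg 2: heading=190.7°, groundspeed=109.7 kt
Leg 3: heading=299.3°, groundspeed=102.2 kt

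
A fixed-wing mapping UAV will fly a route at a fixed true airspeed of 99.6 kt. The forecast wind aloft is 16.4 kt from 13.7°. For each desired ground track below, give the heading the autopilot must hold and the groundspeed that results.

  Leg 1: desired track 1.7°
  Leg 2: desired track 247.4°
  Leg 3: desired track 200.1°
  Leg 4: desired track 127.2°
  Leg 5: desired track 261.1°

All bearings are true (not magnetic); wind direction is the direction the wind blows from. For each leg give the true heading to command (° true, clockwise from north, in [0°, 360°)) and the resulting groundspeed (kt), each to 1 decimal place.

Leg 1: heading=3.7°, groundspeed=83.5 kt
Leg 2: heading=255.0°, groundspeed=108.4 kt
Leg 3: heading=201.2°, groundspeed=115.9 kt
Leg 4: heading=118.5°, groundspeed=105.0 kt
Leg 5: heading=269.8°, groundspeed=104.7 kt

Leg 1: desired track 1.7°; wind correction +2.0° → command heading 3.7°, groundspeed 83.5 kt
Leg 2: desired track 247.4°; wind correction +7.6° → command heading 255.0°, groundspeed 108.4 kt
Leg 3: desired track 200.1°; wind correction +1.1° → command heading 201.2°, groundspeed 115.9 kt
Leg 4: desired track 127.2°; wind correction -8.7° → command heading 118.5°, groundspeed 105.0 kt
Leg 5: desired track 261.1°; wind correction +8.7° → command heading 269.8°, groundspeed 104.7 kt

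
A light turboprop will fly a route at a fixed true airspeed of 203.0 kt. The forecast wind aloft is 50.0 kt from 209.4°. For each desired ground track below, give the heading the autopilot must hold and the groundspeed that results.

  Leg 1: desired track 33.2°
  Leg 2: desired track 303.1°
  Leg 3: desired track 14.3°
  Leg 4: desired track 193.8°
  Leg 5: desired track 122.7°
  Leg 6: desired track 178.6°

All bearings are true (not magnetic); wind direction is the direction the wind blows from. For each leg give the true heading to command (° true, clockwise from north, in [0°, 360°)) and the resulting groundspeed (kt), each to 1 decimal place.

Leg 1: desired track 33.2°; wind correction +0.9° → command heading 34.1°, groundspeed 252.9 kt
Leg 2: desired track 303.1°; wind correction -14.2° → command heading 288.9°, groundspeed 200.0 kt
Leg 3: desired track 14.3°; wind correction -3.7° → command heading 10.6°, groundspeed 250.9 kt
Leg 4: desired track 193.8°; wind correction +3.8° → command heading 197.6°, groundspeed 154.4 kt
Leg 5: desired track 122.7°; wind correction +14.2° → command heading 136.9°, groundspeed 193.9 kt
Leg 6: desired track 178.6°; wind correction +7.2° → command heading 185.8°, groundspeed 158.4 kt

Leg 1: heading=34.1°, groundspeed=252.9 kt
Leg 2: heading=288.9°, groundspeed=200.0 kt
Leg 3: heading=10.6°, groundspeed=250.9 kt
Leg 4: heading=197.6°, groundspeed=154.4 kt
Leg 5: heading=136.9°, groundspeed=193.9 kt
Leg 6: heading=185.8°, groundspeed=158.4 kt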